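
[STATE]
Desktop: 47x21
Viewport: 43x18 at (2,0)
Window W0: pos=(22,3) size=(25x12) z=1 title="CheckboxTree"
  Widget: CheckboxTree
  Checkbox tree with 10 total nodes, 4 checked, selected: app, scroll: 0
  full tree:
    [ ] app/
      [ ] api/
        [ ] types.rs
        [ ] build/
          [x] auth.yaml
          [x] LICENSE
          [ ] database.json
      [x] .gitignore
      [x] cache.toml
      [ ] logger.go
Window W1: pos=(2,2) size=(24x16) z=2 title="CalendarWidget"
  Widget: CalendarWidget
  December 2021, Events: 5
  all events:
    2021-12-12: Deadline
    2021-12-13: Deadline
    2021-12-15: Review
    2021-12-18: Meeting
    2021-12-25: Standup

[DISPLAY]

                                           
                                           
┏━━━━━━━━━━━━━━━━━━━━━━┓                   
┃ CalendarWidget       ┃━━━━━━━━━━━━━━━━━━━
┠──────────────────────┨eckboxTree         
┃    December 2021     ┃───────────────────
┃Mo Tu We Th Fr Sa Su  ┃] app/             
┃       1  2  3  4  5  ┃[-] api/           
┃ 6  7  8  9 10 11 12* ┃  [ ] types.rs     
┃13* 14 15* 16 17 18* 1┃  [-] build/       
┃20 21 22 23 24 25* 26 ┃    [x] auth.yaml  
┃27 28 29 30 31        ┃    [x] LICENSE    
┃                      ┃    [ ] database.js
┃                      ┃[x] .gitignore     
┃                      ┃━━━━━━━━━━━━━━━━━━━
┃                      ┃                   
┃                      ┃                   
┗━━━━━━━━━━━━━━━━━━━━━━┛                   


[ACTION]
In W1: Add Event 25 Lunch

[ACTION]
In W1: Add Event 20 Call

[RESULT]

                                           
                                           
┏━━━━━━━━━━━━━━━━━━━━━━┓                   
┃ CalendarWidget       ┃━━━━━━━━━━━━━━━━━━━
┠──────────────────────┨eckboxTree         
┃    December 2021     ┃───────────────────
┃Mo Tu We Th Fr Sa Su  ┃] app/             
┃       1  2  3  4  5  ┃[-] api/           
┃ 6  7  8  9 10 11 12* ┃  [ ] types.rs     
┃13* 14 15* 16 17 18* 1┃  [-] build/       
┃20* 21 22 23 24 25* 26┃    [x] auth.yaml  
┃27 28 29 30 31        ┃    [x] LICENSE    
┃                      ┃    [ ] database.js
┃                      ┃[x] .gitignore     
┃                      ┃━━━━━━━━━━━━━━━━━━━
┃                      ┃                   
┃                      ┃                   
┗━━━━━━━━━━━━━━━━━━━━━━┛                   


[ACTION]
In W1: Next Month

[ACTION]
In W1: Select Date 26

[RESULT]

                                           
                                           
┏━━━━━━━━━━━━━━━━━━━━━━┓                   
┃ CalendarWidget       ┃━━━━━━━━━━━━━━━━━━━
┠──────────────────────┨eckboxTree         
┃     January 2022     ┃───────────────────
┃Mo Tu We Th Fr Sa Su  ┃] app/             
┃                1  2  ┃[-] api/           
┃ 3  4  5  6  7  8  9  ┃  [ ] types.rs     
┃10 11 12 13 14 15 16  ┃  [-] build/       
┃17 18 19 20 21 22 23  ┃    [x] auth.yaml  
┃24 25 [26] 27 28 29 30┃    [x] LICENSE    
┃31                    ┃    [ ] database.js
┃                      ┃[x] .gitignore     
┃                      ┃━━━━━━━━━━━━━━━━━━━
┃                      ┃                   
┃                      ┃                   
┗━━━━━━━━━━━━━━━━━━━━━━┛                   


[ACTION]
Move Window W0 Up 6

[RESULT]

                    ┏━━━━━━━━━━━━━━━━━━━━━━
                    ┃ CheckboxTree         
┏━━━━━━━━━━━━━━━━━━━━━━┓───────────────────
┃ CalendarWidget       ┃] app/             
┠──────────────────────┨[-] api/           
┃     January 2022     ┃  [ ] types.rs     
┃Mo Tu We Th Fr Sa Su  ┃  [-] build/       
┃                1  2  ┃    [x] auth.yaml  
┃ 3  4  5  6  7  8  9  ┃    [x] LICENSE    
┃10 11 12 13 14 15 16  ┃    [ ] database.js
┃17 18 19 20 21 22 23  ┃[x] .gitignore     
┃24 25 [26] 27 28 29 30┃━━━━━━━━━━━━━━━━━━━
┃31                    ┃                   
┃                      ┃                   
┃                      ┃                   
┃                      ┃                   
┃                      ┃                   
┗━━━━━━━━━━━━━━━━━━━━━━┛                   


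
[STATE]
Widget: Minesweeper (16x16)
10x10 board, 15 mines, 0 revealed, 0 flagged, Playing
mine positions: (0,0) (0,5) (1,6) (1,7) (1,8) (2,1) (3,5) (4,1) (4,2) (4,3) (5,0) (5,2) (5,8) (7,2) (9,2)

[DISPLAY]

■■■■■■■■■■      
■■■■■■■■■■      
■■■■■■■■■■      
■■■■■■■■■■      
■■■■■■■■■■      
■■■■■■■■■■      
■■■■■■■■■■      
■■■■■■■■■■      
■■■■■■■■■■      
■■■■■■■■■■      
                
                
                
                
                
                


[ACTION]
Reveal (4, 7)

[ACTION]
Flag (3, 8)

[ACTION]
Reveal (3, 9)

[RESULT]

■■■■■■■■■■      
■■■■■■■■■■      
■■■■■■3321      
■■■■■■1         
■■■■■■1111      
■■■■■■■■■■      
■■■■■■■■■■      
■■■■■■■■■■      
■■■■■■■■■■      
■■■■■■■■■■      
                
                
                
                
                
                


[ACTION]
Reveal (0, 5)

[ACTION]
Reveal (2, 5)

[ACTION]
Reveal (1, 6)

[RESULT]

✹■■■■✹■■■■      
■■■■■■✹✹✹■      
■✹■■■■3321      
■■■■■✹1         
■✹✹✹■■1111      
✹■✹■■■■■✹■      
■■■■■■■■■■      
■■✹■■■■■■■      
■■■■■■■■■■      
■■✹■■■■■■■      
                
                
                
                
                
                


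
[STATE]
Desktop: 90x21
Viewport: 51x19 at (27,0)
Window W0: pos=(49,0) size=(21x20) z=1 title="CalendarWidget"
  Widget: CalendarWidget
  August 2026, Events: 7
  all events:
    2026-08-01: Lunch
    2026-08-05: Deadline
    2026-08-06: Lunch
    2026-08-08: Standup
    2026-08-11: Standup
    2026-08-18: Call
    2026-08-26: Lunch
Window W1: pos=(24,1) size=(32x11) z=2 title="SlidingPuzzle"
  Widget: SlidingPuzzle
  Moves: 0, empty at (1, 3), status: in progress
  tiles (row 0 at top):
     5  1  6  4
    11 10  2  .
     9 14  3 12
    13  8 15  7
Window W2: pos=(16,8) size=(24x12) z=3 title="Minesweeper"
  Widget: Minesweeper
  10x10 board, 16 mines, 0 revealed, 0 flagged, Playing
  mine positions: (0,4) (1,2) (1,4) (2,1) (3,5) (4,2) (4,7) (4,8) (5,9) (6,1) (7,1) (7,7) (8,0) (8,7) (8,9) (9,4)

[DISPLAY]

                      ┏━━━━━━━━━━━━━━━━━━━┓        
━━━━━━━━━━━━━━━━━━━━━━━━━━━━┓darWidget    ┃        
lidingPuzzle                ┃─────────────┨        
────────────────────────────┨gust 2026    ┃        
───┬────┬────┬────┐         ┃We Th Fr Sa S┃        
 5 │  1 │  6 │  4 │         ┃          1* ┃        
───┼────┼────┼────┤         ┃ 5*  6*  7  8┃        
11 │ 10 │  2 │    │         ┃ 12 13 14 15 ┃        
━━━━━━━━━━━━┓┼────┤         ┃ 19 20 21 22 ┃        
er          ┃│ 12 │         ┃26* 27 28 29 ┃        
────────────┨┼────┤         ┃             ┃        
            ┃━━━━━━━━━━━━━━━┛             ┃        
            ┃         ┃                   ┃        
            ┃         ┃                   ┃        
            ┃         ┃                   ┃        
            ┃         ┃                   ┃        
            ┃         ┃                   ┃        
            ┃         ┃                   ┃        
            ┃         ┃                   ┃        


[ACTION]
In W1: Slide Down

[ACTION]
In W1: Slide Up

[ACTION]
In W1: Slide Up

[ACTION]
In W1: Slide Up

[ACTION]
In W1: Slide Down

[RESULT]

                      ┏━━━━━━━━━━━━━━━━━━━┓        
━━━━━━━━━━━━━━━━━━━━━━━━━━━━┓darWidget    ┃        
lidingPuzzle                ┃─────────────┨        
────────────────────────────┨gust 2026    ┃        
───┬────┬────┬────┐         ┃We Th Fr Sa S┃        
 5 │  1 │  6 │  4 │         ┃          1* ┃        
───┼────┼────┼────┤         ┃ 5*  6*  7  8┃        
11 │ 10 │  2 │ 12 │         ┃ 12 13 14 15 ┃        
━━━━━━━━━━━━┓┼────┤         ┃ 19 20 21 22 ┃        
er          ┃│    │         ┃26* 27 28 29 ┃        
────────────┨┼────┤         ┃             ┃        
            ┃━━━━━━━━━━━━━━━┛             ┃        
            ┃         ┃                   ┃        
            ┃         ┃                   ┃        
            ┃         ┃                   ┃        
            ┃         ┃                   ┃        
            ┃         ┃                   ┃        
            ┃         ┃                   ┃        
            ┃         ┃                   ┃        


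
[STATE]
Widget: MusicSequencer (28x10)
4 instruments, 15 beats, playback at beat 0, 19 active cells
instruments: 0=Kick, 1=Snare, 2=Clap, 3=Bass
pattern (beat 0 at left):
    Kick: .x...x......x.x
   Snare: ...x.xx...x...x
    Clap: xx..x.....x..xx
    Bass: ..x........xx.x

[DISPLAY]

      ▼12345678901234       
  Kick·█···█······█·█       
 Snare···█·██···█···█       
  Clap██··█·····█··██       
  Bass··█········██·█       
                            
                            
                            
                            
                            


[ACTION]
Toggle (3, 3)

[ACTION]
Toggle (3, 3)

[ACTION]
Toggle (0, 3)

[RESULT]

      ▼12345678901234       
  Kick·█·█·█······█·█       
 Snare···█·██···█···█       
  Clap██··█·····█··██       
  Bass··█········██·█       
                            
                            
                            
                            
                            


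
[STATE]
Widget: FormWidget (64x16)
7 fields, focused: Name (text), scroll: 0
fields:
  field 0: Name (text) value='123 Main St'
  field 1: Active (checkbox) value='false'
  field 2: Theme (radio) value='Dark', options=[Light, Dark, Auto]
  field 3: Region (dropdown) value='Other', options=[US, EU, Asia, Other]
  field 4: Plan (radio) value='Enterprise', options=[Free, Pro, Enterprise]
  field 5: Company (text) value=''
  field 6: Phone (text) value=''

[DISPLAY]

> Name:       [123 Main St                                     ]
  Active:     [ ]                                               
  Theme:      ( ) Light  (●) Dark  ( ) Auto                     
  Region:     [Other                                          ▼]
  Plan:       ( ) Free  ( ) Pro  (●) Enterprise                 
  Company:    [                                                ]
  Phone:      [                                                ]
                                                                
                                                                
                                                                
                                                                
                                                                
                                                                
                                                                
                                                                
                                                                


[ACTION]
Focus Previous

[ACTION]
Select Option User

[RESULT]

  Name:       [123 Main St                                     ]
  Active:     [ ]                                               
  Theme:      ( ) Light  (●) Dark  ( ) Auto                     
  Region:     [Other                                          ▼]
  Plan:       ( ) Free  ( ) Pro  (●) Enterprise                 
  Company:    [                                                ]
> Phone:      [                                                ]
                                                                
                                                                
                                                                
                                                                
                                                                
                                                                
                                                                
                                                                
                                                                


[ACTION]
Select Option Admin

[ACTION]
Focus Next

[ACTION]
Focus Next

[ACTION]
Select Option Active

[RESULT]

  Name:       [123 Main St                                     ]
> Active:     [ ]                                               
  Theme:      ( ) Light  (●) Dark  ( ) Auto                     
  Region:     [Other                                          ▼]
  Plan:       ( ) Free  ( ) Pro  (●) Enterprise                 
  Company:    [                                                ]
  Phone:      [                                                ]
                                                                
                                                                
                                                                
                                                                
                                                                
                                                                
                                                                
                                                                
                                                                


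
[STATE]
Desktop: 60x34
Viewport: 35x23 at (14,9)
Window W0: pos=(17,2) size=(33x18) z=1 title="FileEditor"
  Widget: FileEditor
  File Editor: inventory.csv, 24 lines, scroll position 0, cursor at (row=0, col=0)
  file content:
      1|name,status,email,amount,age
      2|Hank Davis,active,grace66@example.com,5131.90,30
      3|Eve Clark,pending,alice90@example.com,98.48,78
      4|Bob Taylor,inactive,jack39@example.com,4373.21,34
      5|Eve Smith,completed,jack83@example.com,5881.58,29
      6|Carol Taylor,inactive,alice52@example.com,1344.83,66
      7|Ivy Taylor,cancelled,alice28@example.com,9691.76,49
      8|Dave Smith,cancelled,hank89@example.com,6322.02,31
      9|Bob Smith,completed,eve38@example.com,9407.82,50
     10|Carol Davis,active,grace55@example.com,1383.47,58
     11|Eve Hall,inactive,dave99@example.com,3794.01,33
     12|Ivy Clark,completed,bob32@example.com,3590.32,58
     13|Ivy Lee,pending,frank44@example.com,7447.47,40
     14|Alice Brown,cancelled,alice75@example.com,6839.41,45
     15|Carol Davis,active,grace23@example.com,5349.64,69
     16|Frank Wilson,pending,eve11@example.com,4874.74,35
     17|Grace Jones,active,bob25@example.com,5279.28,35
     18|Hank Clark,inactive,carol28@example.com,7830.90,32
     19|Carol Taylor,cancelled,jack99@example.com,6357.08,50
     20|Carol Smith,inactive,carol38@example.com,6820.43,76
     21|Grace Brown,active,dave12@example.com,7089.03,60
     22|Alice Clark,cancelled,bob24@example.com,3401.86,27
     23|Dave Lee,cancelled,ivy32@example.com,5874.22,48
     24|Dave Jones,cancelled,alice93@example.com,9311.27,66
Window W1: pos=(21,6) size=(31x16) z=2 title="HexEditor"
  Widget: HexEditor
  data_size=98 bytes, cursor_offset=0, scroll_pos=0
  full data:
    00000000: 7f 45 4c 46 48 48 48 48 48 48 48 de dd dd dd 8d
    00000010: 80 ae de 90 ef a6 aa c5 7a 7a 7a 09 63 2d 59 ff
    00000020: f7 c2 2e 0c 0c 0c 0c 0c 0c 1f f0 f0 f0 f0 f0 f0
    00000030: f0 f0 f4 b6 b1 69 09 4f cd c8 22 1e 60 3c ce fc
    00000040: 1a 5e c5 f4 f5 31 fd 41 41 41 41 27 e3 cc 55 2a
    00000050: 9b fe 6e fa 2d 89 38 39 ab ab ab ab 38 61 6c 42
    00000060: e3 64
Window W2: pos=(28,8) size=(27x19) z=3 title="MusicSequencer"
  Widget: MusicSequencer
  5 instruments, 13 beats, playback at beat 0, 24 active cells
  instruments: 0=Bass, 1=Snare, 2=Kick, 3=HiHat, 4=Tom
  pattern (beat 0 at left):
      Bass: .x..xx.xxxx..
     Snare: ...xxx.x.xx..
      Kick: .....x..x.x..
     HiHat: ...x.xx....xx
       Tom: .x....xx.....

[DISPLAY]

   ┃Eve┃000000┃ MusicSequencer     
   ┃Car┃000000┠────────────────────
   ┃Ivy┃000000┃      ▼123456789012 
   ┃Dav┃000000┃  Bass·█··██·████·· 
   ┃Bob┃000000┃ Snare···███·█·██·· 
   ┃Car┃000000┃  Kick·····█··█·█·· 
   ┃Eve┃000000┃ HiHat···█·██····██ 
   ┃Ivy┃      ┃   Tom·█····██····· 
   ┃Ivy┃      ┃                    
   ┃Ali┃      ┃                    
   ┗━━━┃      ┃                    
       ┃      ┃                    
       ┗━━━━━━┃                    
              ┃                    
              ┃                    
              ┃                    
              ┃                    
              ┗━━━━━━━━━━━━━━━━━━━━
                                   
                                   
                                   
                                   
                                   


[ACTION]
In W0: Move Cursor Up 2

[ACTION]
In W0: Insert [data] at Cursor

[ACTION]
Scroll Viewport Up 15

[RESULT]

                                   
                                   
   ┏━━━━━━━━━━━━━━━━━━━━━━━━━━━━━━━
   ┃ FileEditor                    
   ┠───────────────────────────────
   ┃data█ame,status,email,amount,a▲
   ┃Han┏━━━━━━━━━━━━━━━━━━━━━━━━━━━
   ┃Eve┃ HexEditor                 
   ┃Bob┠──────┏━━━━━━━━━━━━━━━━━━━━
   ┃Eve┃000000┃ MusicSequencer     
   ┃Car┃000000┠────────────────────
   ┃Ivy┃000000┃      ▼123456789012 
   ┃Dav┃000000┃  Bass·█··██·████·· 
   ┃Bob┃000000┃ Snare···███·█·██·· 
   ┃Car┃000000┃  Kick·····█··█·█·· 
   ┃Eve┃000000┃ HiHat···█·██····██ 
   ┃Ivy┃      ┃   Tom·█····██····· 
   ┃Ivy┃      ┃                    
   ┃Ali┃      ┃                    
   ┗━━━┃      ┃                    
       ┃      ┃                    
       ┗━━━━━━┃                    
              ┃                    


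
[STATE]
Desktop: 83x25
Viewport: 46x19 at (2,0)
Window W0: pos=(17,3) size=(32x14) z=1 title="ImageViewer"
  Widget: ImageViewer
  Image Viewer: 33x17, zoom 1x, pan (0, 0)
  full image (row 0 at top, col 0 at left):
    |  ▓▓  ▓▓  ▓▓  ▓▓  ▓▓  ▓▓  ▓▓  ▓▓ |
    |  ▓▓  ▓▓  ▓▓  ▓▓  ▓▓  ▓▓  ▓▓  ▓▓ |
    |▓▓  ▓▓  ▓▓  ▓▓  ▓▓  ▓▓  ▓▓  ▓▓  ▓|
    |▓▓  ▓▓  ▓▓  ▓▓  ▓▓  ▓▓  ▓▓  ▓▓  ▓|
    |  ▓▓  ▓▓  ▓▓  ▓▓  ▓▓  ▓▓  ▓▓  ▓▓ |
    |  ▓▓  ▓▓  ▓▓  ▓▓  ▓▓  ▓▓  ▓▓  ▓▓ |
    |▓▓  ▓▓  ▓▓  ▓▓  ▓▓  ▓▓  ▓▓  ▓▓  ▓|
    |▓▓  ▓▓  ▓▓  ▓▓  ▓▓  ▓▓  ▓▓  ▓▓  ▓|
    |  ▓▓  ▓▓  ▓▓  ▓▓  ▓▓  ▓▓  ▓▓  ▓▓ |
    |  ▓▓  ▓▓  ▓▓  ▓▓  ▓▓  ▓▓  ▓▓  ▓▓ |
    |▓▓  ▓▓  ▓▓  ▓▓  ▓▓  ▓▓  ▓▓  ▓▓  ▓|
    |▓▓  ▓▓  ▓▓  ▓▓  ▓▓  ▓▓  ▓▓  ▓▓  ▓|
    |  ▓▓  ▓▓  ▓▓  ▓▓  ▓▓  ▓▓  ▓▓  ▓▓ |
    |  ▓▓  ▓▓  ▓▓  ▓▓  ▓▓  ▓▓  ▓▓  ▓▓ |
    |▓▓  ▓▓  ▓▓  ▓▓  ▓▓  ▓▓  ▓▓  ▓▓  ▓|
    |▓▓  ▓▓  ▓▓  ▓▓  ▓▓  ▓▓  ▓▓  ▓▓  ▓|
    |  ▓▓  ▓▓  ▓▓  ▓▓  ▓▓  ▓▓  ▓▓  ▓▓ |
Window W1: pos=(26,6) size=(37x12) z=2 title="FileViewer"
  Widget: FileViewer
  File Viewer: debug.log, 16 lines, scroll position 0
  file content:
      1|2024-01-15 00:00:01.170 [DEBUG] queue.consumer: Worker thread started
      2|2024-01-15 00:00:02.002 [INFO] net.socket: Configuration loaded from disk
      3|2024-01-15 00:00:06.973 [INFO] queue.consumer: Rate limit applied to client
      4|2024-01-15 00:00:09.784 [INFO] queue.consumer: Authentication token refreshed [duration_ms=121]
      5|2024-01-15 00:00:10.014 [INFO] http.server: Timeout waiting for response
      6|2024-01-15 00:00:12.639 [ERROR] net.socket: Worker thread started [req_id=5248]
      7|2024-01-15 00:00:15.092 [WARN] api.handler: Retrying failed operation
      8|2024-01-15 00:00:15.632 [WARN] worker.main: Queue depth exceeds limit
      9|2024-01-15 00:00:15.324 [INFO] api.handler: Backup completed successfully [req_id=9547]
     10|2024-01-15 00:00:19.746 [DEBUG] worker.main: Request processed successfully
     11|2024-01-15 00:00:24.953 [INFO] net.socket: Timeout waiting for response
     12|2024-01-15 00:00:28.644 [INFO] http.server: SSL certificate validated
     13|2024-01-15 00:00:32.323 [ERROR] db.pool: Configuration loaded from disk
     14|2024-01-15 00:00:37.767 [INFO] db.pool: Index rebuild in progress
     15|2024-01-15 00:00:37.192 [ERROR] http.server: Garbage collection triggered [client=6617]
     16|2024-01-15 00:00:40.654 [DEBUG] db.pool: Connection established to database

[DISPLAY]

                                              
                                              
                                              
               ┏━━━━━━━━━━━━━━━━━━━━━━━━━━━━━━
               ┃ ImageViewer                  
               ┠──────────────────────────────
               ┃  ▓▓  ▓▓┏━━━━━━━━━━━━━━━━━━━━━
               ┃  ▓▓  ▓▓┃ FileViewer          
               ┃▓▓  ▓▓  ┠─────────────────────
               ┃▓▓  ▓▓  ┃2024-01-15 00:00:01.1
               ┃  ▓▓  ▓▓┃2024-01-15 00:00:02.0
               ┃  ▓▓  ▓▓┃2024-01-15 00:00:06.9
               ┃▓▓  ▓▓  ┃2024-01-15 00:00:09.7
               ┃▓▓  ▓▓  ┃2024-01-15 00:00:10.0
               ┃  ▓▓  ▓▓┃2024-01-15 00:00:12.6
               ┃  ▓▓  ▓▓┃2024-01-15 00:00:15.0
               ┗━━━━━━━━┃2024-01-15 00:00:15.6
                        ┗━━━━━━━━━━━━━━━━━━━━━
                                              


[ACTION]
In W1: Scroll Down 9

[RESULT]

                                              
                                              
                                              
               ┏━━━━━━━━━━━━━━━━━━━━━━━━━━━━━━
               ┃ ImageViewer                  
               ┠──────────────────────────────
               ┃  ▓▓  ▓▓┏━━━━━━━━━━━━━━━━━━━━━
               ┃  ▓▓  ▓▓┃ FileViewer          
               ┃▓▓  ▓▓  ┠─────────────────────
               ┃▓▓  ▓▓  ┃2024-01-15 00:00:15.3
               ┃  ▓▓  ▓▓┃2024-01-15 00:00:19.7
               ┃  ▓▓  ▓▓┃2024-01-15 00:00:24.9
               ┃▓▓  ▓▓  ┃2024-01-15 00:00:28.6
               ┃▓▓  ▓▓  ┃2024-01-15 00:00:32.3
               ┃  ▓▓  ▓▓┃2024-01-15 00:00:37.7
               ┃  ▓▓  ▓▓┃2024-01-15 00:00:37.1
               ┗━━━━━━━━┃2024-01-15 00:00:40.6
                        ┗━━━━━━━━━━━━━━━━━━━━━
                                              


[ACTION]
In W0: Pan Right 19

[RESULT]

                                              
                                              
                                              
               ┏━━━━━━━━━━━━━━━━━━━━━━━━━━━━━━
               ┃ ImageViewer                  
               ┠──────────────────────────────
               ┃▓  ▓▓  ▓┏━━━━━━━━━━━━━━━━━━━━━
               ┃▓  ▓▓  ▓┃ FileViewer          
               ┃ ▓▓  ▓▓ ┠─────────────────────
               ┃ ▓▓  ▓▓ ┃2024-01-15 00:00:15.3
               ┃▓  ▓▓  ▓┃2024-01-15 00:00:19.7
               ┃▓  ▓▓  ▓┃2024-01-15 00:00:24.9
               ┃ ▓▓  ▓▓ ┃2024-01-15 00:00:28.6
               ┃ ▓▓  ▓▓ ┃2024-01-15 00:00:32.3
               ┃▓  ▓▓  ▓┃2024-01-15 00:00:37.7
               ┃▓  ▓▓  ▓┃2024-01-15 00:00:37.1
               ┗━━━━━━━━┃2024-01-15 00:00:40.6
                        ┗━━━━━━━━━━━━━━━━━━━━━
                                              


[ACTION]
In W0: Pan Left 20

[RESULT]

                                              
                                              
                                              
               ┏━━━━━━━━━━━━━━━━━━━━━━━━━━━━━━
               ┃ ImageViewer                  
               ┠──────────────────────────────
               ┃  ▓▓  ▓▓┏━━━━━━━━━━━━━━━━━━━━━
               ┃  ▓▓  ▓▓┃ FileViewer          
               ┃▓▓  ▓▓  ┠─────────────────────
               ┃▓▓  ▓▓  ┃2024-01-15 00:00:15.3
               ┃  ▓▓  ▓▓┃2024-01-15 00:00:19.7
               ┃  ▓▓  ▓▓┃2024-01-15 00:00:24.9
               ┃▓▓  ▓▓  ┃2024-01-15 00:00:28.6
               ┃▓▓  ▓▓  ┃2024-01-15 00:00:32.3
               ┃  ▓▓  ▓▓┃2024-01-15 00:00:37.7
               ┃  ▓▓  ▓▓┃2024-01-15 00:00:37.1
               ┗━━━━━━━━┃2024-01-15 00:00:40.6
                        ┗━━━━━━━━━━━━━━━━━━━━━
                                              


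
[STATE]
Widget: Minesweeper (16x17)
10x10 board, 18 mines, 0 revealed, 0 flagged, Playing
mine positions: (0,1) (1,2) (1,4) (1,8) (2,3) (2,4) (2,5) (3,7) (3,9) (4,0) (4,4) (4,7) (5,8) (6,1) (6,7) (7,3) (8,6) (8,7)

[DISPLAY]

■■■■■■■■■■      
■■■■■■■■■■      
■■■■■■■■■■      
■■■■■■■■■■      
■■■■■■■■■■      
■■■■■■■■■■      
■■■■■■■■■■      
■■■■■■■■■■      
■■■■■■■■■■      
■■■■■■■■■■      
                
                
                
                
                
                
                


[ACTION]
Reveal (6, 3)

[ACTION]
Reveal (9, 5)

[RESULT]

■■■■■■■■■■      
■■■■■■■■■■      
■■■■■■■■■■      
■■■■■■■■■■      
■■■■■■■■■■      
■■■■■■■■■■      
■■■1■■■■■■      
■■■■■■■■■■      
■■■■■■■■■■      
■■■■■1■■■■      
                
                
                
                
                
                
                


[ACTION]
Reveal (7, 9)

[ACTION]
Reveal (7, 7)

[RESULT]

■■■■■■■■■■      
■■■■■■■■■■      
■■■■■■■■■■      
■■■■■■■■■■      
■■■■■■■■■■      
■■■■■■■■■■      
■■■1■■■■21      
■■■■■■■32       
■■■■■■■■1       
■■■■■1■■1       
                
                
                
                
                
                
                


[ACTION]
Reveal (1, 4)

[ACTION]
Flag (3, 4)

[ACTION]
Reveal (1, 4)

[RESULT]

■✹■■■■■■■■      
■■✹■✹■■■✹■      
■■■✹✹✹■■■■      
■■■■■■■✹■✹      
✹■■■✹■■✹■■      
■■■■■■■■✹■      
■✹■1■■■✹21      
■■■✹■■■32       
■■■■■■✹✹1       
■■■■■1■■1       
                
                
                
                
                
                
                


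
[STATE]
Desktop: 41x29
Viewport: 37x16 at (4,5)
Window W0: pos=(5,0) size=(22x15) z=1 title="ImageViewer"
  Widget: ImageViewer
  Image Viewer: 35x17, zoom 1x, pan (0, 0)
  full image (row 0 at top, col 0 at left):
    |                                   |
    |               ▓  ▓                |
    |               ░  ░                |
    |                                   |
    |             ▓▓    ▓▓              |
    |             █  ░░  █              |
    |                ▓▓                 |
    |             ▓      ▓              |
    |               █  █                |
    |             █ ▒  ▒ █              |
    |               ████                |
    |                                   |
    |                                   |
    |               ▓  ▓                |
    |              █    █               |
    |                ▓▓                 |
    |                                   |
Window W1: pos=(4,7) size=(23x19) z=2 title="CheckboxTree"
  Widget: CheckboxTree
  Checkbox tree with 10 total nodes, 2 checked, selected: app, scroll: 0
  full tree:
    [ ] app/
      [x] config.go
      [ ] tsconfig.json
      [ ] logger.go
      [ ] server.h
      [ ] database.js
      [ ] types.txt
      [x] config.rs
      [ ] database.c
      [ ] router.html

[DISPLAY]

 ┃               ░  ░ ┃              
 ┃                    ┃              
┏━━━━━━━━━━━━━━━━━━━━━┓              
┃ CheckboxTree        ┃              
┠─────────────────────┨              
┃>[-] app/            ┃              
┃   [x] config.go     ┃              
┃   [ ] tsconfig.json ┃              
┃   [ ] logger.go     ┃              
┃   [ ] server.h      ┃              
┃   [ ] database.js   ┃              
┃   [ ] types.txt     ┃              
┃   [x] config.rs     ┃              
┃   [ ] database.c    ┃              
┃   [ ] router.html   ┃              
┃                     ┃              


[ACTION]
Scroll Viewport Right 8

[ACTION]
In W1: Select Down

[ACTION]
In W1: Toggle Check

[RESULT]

 ┃               ░  ░ ┃              
 ┃                    ┃              
┏━━━━━━━━━━━━━━━━━━━━━┓              
┃ CheckboxTree        ┃              
┠─────────────────────┨              
┃ [-] app/            ┃              
┃>  [ ] config.go     ┃              
┃   [ ] tsconfig.json ┃              
┃   [ ] logger.go     ┃              
┃   [ ] server.h      ┃              
┃   [ ] database.js   ┃              
┃   [ ] types.txt     ┃              
┃   [x] config.rs     ┃              
┃   [ ] database.c    ┃              
┃   [ ] router.html   ┃              
┃                     ┃              


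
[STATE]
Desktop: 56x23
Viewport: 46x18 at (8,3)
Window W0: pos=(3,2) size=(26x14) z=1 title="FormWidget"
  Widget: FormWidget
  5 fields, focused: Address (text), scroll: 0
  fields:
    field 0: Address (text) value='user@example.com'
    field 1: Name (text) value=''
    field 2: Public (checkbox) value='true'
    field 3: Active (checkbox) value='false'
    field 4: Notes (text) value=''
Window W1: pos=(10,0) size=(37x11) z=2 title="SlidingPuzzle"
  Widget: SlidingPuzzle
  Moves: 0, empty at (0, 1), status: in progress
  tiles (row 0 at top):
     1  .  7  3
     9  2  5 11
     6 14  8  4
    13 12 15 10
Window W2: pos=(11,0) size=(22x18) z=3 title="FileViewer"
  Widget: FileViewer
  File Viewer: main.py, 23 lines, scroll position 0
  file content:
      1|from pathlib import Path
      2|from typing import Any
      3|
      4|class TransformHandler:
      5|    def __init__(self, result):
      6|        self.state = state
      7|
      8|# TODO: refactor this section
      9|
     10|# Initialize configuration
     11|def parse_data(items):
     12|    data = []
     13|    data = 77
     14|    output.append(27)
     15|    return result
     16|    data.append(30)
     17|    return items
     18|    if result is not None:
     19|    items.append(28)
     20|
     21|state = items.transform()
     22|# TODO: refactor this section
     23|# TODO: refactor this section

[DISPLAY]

mW┃┃from pathlib import▲┃             ┃       
──┃┃from typing import █┃             ┃       
dr┃┃                   ░┃             ┃       
me┃┃class TransformHand░┃             ┃       
bl┃┃    def __init__(se░┃             ┃       
ti┃┃        self.state ░┃             ┃       
te┃┃                   ░┃             ┃       
  ┗┃# TODO: refactor th░┃━━━━━━━━━━━━━┛       
   ┃                   ░┃                     
   ┃# Initialize config░┃                     
   ┃def parse_data(item░┃                     
   ┃    data = []      ░┃                     
━━━┃    data = 77      ░┃                     
   ┃    output.append(2▼┃                     
   ┗━━━━━━━━━━━━━━━━━━━━┛                     
                                              
                                              
                                              


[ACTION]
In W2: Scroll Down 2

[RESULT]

mW┃┃                   ▲┃             ┃       
──┃┃class TransformHand░┃             ┃       
dr┃┃    def __init__(se░┃             ┃       
me┃┃        self.state █┃             ┃       
bl┃┃                   ░┃             ┃       
ti┃┃# TODO: refactor th░┃             ┃       
te┃┃                   ░┃             ┃       
  ┗┃# Initialize config░┃━━━━━━━━━━━━━┛       
   ┃def parse_data(item░┃                     
   ┃    data = []      ░┃                     
   ┃    data = 77      ░┃                     
   ┃    output.append(2░┃                     
━━━┃    return result  ░┃                     
   ┃    data.append(30)▼┃                     
   ┗━━━━━━━━━━━━━━━━━━━━┛                     
                                              
                                              
                                              


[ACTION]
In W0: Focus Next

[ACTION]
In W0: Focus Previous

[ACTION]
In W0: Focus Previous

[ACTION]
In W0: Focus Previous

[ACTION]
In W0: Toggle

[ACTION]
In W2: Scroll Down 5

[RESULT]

mW┃┃# TODO: refactor th▲┃             ┃       
──┃┃                   ░┃             ┃       
dr┃┃# Initialize config░┃             ┃       
me┃┃def parse_data(item░┃             ┃       
bl┃┃    data = []      ░┃             ┃       
ti┃┃    data = 77      ░┃             ┃       
te┃┃    output.append(2░┃             ┃       
  ┗┃    return result  ░┃━━━━━━━━━━━━━┛       
   ┃    data.append(30)░┃                     
   ┃    return items   ░┃                     
   ┃    if result is no█┃                     
   ┃    items.append(28░┃                     
━━━┃                   ░┃                     
   ┃state = items.trans▼┃                     
   ┗━━━━━━━━━━━━━━━━━━━━┛                     
                                              
                                              
                                              


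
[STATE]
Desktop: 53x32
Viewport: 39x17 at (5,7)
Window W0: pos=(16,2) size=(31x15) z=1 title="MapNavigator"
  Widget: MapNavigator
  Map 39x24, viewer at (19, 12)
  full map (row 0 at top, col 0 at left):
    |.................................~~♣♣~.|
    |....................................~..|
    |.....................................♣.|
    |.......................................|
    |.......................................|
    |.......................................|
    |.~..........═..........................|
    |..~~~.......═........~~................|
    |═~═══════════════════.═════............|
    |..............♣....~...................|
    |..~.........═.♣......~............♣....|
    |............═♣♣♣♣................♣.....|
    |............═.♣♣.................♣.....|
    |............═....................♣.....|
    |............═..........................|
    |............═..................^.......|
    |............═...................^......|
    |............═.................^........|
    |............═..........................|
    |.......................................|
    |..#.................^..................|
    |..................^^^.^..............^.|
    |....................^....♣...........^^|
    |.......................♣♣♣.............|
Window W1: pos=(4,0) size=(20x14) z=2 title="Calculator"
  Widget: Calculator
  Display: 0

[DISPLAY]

│ 4 │ 5 │ 6 │ × │ ┃..♣....~............
├───┼───┼───┼───┤ ┃═.♣......~..........
│ 1 │ 2 │ 3 │ - │ ┃═♣♣♣♣...............
├───┼───┼───┼───┤ ┃═.♣♣...@............
│ 0 │ . │ = │ + │ ┃═...................
└───┴───┴───┴───┘ ┃═...................
━━━━━━━━━━━━━━━━━━┛═..................^
           ┃.......═...................
           ┃.......═.................^.
           ┗━━━━━━━━━━━━━━━━━━━━━━━━━━━
                                       
                                       
                                       
                                       
                                       
                                       
                                       


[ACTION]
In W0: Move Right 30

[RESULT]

│ 4 │ 5 │ 6 │ × │ ┃........            
├───┼───┼───┼───┤ ┃...♣....            
│ 1 │ 2 │ 3 │ - │ ┃..♣.....            
├───┼───┼───┼───┤ ┃..♣....@            
│ 0 │ . │ = │ + │ ┃..♣.....            
└───┴───┴───┴───┘ ┃........            
━━━━━━━━━━━━━━━━━━┛^.......            
           ┃........^......            
           ┃......^........            
           ┗━━━━━━━━━━━━━━━━━━━━━━━━━━━
                                       
                                       
                                       
                                       
                                       
                                       
                                       


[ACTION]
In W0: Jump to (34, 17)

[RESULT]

│ 4 │ 5 │ 6 │ × │ ┃............        
├───┼───┼───┼───┤ ┃....^.......        
│ 1 │ 2 │ 3 │ - │ ┃.....^......        
├───┼───┼───┼───┤ ┃...^...@....        
│ 0 │ . │ = │ + │ ┃............        
└───┴───┴───┴───┘ ┃............        
━━━━━━━━━━━━━━━━━━┛............        
           ┃^.^..............^.        
           ┃^....♣...........^^        
           ┗━━━━━━━━━━━━━━━━━━━━━━━━━━━
                                       
                                       
                                       
                                       
                                       
                                       
                                       


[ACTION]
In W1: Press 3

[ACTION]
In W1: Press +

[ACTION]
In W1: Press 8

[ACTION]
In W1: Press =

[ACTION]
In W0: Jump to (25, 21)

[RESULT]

│ 4 │ 5 │ 6 │ × │ ┃....................
├───┼───┼───┼───┤ ┃....................
│ 1 │ 2 │ 3 │ - │ ┃..^.................
├───┼───┼───┼───┤ ┃^^^.^..@...........^
│ 0 │ . │ = │ + │ ┃..^....♣...........^
└───┴───┴───┴───┘ ┃.....♣♣♣............
━━━━━━━━━━━━━━━━━━┛                    
           ┃                           
           ┃                           
           ┗━━━━━━━━━━━━━━━━━━━━━━━━━━━
                                       
                                       
                                       
                                       
                                       
                                       
                                       
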